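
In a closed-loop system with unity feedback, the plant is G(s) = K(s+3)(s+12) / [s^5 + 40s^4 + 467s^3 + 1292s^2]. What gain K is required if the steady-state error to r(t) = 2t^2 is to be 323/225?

Factoring s^2 from the denominator leaves a polynomial with constant term 1292, so the system is type 2.
K_a = lim_{s→0} s^2·G(s) = K·3·12 / 1292 = (9/323)·K.
e_ss = 4/K_a = 323/225 ⇒ K_a = 900/323 ⇒ K = (900/323)/(9/323) = 100.

100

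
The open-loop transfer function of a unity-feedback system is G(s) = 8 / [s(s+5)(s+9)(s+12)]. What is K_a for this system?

0

G(s) has one factor of s in the denominator, so the system is type 1.
K_a = lim_{s→0} s^2·G(s) = 0 (the extra factor of s kills the finite limit).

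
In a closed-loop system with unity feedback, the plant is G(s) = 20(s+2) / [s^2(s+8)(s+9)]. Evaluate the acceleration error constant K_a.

5/9

G(s) has two factors of s in the denominator, so the system is type 2.
K_a = lim_{s→0} s^2·G(s) = 20·2 / (8·9) = 5/9.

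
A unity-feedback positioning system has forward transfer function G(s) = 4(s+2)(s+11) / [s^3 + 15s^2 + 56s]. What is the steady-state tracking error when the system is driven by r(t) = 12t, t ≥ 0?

Lowest-order denominator term is 56s, so the open loop has 1 pole at the origin → type 1 system.
K_v = lim_{s→0} s·G(s) = 4·2·11 / 56 = 11/7.
e_ss = 12/K_v = 12/(11/7) = 84/11.

84/11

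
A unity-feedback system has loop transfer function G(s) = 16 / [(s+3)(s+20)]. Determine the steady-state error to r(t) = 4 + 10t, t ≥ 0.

The open loop has no poles at the origin → type 0 system. By superposition:
  • 4: e_ss = 4/(1+K_p) with K_p=4/15 → 60/19.
  • 10t: a type-0 system cannot track it, e_ss → ∞.
The unbounded component dominates.

infinity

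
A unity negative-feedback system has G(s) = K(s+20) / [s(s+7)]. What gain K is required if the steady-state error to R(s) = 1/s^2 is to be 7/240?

12

One free integrator in G(s): this is a type 1 system.
K_v = lim_{s→0} s·G(s) = K·20 / (7) = (20/7)·K.
e_ss = 1/K_v = 7/240 ⇒ K_v = 240/7 ⇒ K = (240/7)/(20/7) = 12.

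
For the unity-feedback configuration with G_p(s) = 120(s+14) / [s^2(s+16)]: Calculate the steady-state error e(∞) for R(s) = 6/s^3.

The open loop has two poles at the origin → type 2 system.
K_a = lim_{s→0} s^2·G_p(s) = 120·14 / (16) = 105.
r(t) = 3t^2 gives R(s) = 6/s^3.
e_ss = 6/K_a = 6/105 = 2/35.

2/35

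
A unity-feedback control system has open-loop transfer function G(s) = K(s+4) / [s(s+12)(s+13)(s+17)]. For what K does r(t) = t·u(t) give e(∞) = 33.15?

One free integrator in G(s): this is a type 1 system.
K_v = lim_{s→0} s·G(s) = K·4 / (12·13·17) = (1/663)·K.
e_ss = 1/K_v = 33.15 ⇒ K_v = 20/663 ⇒ K = (20/663)/(1/663) = 20.

20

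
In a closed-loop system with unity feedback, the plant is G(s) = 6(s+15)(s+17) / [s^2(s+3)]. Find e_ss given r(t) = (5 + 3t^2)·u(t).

1/85

Two free integrators in G(s): this is a type 2 system. By superposition:
  • 5: tracked with zero error.
  • 3t^2: e_ss = 6/K_a with K_a=510 → 1/85.
Total e_ss = 1/85.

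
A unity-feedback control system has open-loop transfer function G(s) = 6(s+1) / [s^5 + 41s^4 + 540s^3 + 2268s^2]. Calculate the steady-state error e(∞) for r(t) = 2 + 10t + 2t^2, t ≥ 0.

1512

Factoring s^2 from the denominator leaves a polynomial with constant term 2268, so the system is type 2. By superposition:
  • 2: tracked with zero error.
  • 10t: tracked with zero error.
  • 2t^2: e_ss = 4/K_a with K_a=1/378 → 1512.
Total e_ss = 1512.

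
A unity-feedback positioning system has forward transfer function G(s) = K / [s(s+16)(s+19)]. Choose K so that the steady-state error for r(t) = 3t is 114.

8

One free integrator in G(s): this is a type 1 system.
K_v = lim_{s→0} s·G(s) = K / (16·19) = (1/304)·K.
e_ss = 3/K_v = 114 ⇒ K_v = 1/38 ⇒ K = (1/38)/(1/304) = 8.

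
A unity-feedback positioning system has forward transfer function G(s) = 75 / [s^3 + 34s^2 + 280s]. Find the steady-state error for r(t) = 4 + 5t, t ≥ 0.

56/3

The denominator has no term below 280s — 1 pole at s=0, type 1. Treating each term separately:
  • 4: tracked with zero error.
  • 5t: e_ss = 5/K_v with K_v=15/56 → 56/3.
Total e_ss = 56/3.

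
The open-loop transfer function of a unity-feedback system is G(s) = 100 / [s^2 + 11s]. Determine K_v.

100/11

Lowest-order denominator term is 11s, so the open loop has 1 pole at the origin → type 1 system.
K_v = lim_{s→0} s·G(s) = 100 / 11 = 100/11.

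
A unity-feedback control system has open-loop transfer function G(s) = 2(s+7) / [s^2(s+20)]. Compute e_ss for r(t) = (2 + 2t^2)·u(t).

Two free integrators in G(s): this is a type 2 system. By superposition:
  • 2: tracked with zero error.
  • 2t^2: e_ss = 4/K_a with K_a=0.7 → 40/7.
Total e_ss = 40/7.

40/7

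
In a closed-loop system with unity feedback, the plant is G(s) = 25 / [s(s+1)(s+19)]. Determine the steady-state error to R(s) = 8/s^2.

The open loop has one pole at the origin → type 1 system.
K_v = lim_{s→0} s·G(s) = 25 / (1·19) = 25/19.
e_ss = 8/K_v = 8/(25/19) = 6.08.

6.08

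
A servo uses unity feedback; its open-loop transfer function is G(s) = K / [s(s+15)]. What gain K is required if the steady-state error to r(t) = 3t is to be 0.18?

The open loop has one pole at the origin → type 1 system.
K_v = lim_{s→0} s·G(s) = K / (15) = (1/15)·K.
e_ss = 3/K_v = 0.18 ⇒ K_v = 50/3 ⇒ K = (50/3)/(1/15) = 250.

250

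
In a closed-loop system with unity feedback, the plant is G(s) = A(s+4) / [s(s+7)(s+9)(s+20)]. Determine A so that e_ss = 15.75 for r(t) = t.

20

The open loop has one pole at the origin → type 1 system.
K_v = lim_{s→0} s·G(s) = A·4 / (7·9·20) = (1/315)·A.
e_ss = 1/K_v = 15.75 ⇒ K_v = 4/63 ⇒ A = (4/63)/(1/315) = 20.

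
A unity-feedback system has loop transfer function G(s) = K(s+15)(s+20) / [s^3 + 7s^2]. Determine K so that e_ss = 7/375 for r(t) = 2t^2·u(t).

Lowest-order denominator term is 7s^2, so the open loop has 2 poles at the origin → type 2 system.
K_a = lim_{s→0} s^2·G(s) = K·15·20 / 7 = (300/7)·K.
e_ss = 4/K_a = 7/375 ⇒ K_a = 1500/7 ⇒ K = (1500/7)/(300/7) = 5.

5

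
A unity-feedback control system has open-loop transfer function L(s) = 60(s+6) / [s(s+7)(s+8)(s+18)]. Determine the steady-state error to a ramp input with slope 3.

L(s) has one factor of s in the denominator, so the system is type 1.
K_v = lim_{s→0} s·L(s) = 60·6 / (7·8·18) = 5/14.
e_ss = 3/K_v = 3/(5/14) = 8.4.

8.4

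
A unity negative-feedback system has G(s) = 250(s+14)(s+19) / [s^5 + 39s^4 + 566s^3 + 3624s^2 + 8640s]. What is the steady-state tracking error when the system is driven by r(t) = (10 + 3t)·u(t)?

1296/3325

Factoring s from the denominator leaves a polynomial with constant term 8640, so the system is type 1. Taking each input component in turn:
  • 10: tracked with zero error.
  • 3t: e_ss = 3/K_v with K_v=3325/432 → 1296/3325.
Total e_ss = 1296/3325.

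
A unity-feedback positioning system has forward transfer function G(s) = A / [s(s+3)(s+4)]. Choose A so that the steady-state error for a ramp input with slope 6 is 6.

System type = 1 (one pole at s=0).
K_v = lim_{s→0} s·G(s) = A / (3·4) = (1/12)·A.
e_ss = 6/K_v = 6 ⇒ K_v = 1 ⇒ A = 1/(1/12) = 12.

12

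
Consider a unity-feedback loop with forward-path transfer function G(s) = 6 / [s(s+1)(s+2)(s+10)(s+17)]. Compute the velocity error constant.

The open loop has one pole at the origin → type 1 system.
K_v = lim_{s→0} s·G(s) = 6 / (1·2·10·17) = 3/170.

3/170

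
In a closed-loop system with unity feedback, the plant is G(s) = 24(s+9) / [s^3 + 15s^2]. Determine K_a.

14.4

Factoring s^2 from the denominator leaves a polynomial with constant term 15, so the system is type 2.
K_a = lim_{s→0} s^2·G(s) = 24·9 / 15 = 14.4.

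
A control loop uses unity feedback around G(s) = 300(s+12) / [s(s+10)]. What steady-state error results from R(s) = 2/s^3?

G(s) has one factor of s in the denominator, so the system is type 1.
K_a = lim_{s→0} s^2·G(s) = 0; the steady-state error to this parabolic input grows without bound.

infinity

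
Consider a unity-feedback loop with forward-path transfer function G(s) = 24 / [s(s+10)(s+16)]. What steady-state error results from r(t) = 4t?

80/3

G(s) has one factor of s in the denominator, so the system is type 1.
K_v = lim_{s→0} s·G(s) = 24 / (10·16) = 0.15.
e_ss = 4/K_v = 4/0.15 = 80/3.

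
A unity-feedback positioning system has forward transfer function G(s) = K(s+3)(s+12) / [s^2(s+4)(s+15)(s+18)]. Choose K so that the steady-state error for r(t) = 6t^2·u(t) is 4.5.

Two free integrators in G(s): this is a type 2 system.
K_a = lim_{s→0} s^2·G(s) = K·3·12 / (4·15·18) = (1/30)·K.
e_ss = 12/K_a = 4.5 ⇒ K_a = 8/3 ⇒ K = (8/3)/(1/30) = 80.

80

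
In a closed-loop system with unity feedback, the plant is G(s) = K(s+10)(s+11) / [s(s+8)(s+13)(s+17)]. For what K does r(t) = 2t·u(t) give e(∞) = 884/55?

System type = 1 (one pole at s=0).
K_v = lim_{s→0} s·G(s) = K·10·11 / (8·13·17) = (55/884)·K.
e_ss = 2/K_v = 884/55 ⇒ K_v = 55/442 ⇒ K = (55/442)/(55/884) = 2.

2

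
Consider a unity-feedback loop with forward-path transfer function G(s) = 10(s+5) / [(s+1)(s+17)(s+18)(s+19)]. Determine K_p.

System type = 0 (no poles at s=0).
K_p = lim_{s→0} G(s) = 10·5 / (1·17·18·19) = 25/2907.

25/2907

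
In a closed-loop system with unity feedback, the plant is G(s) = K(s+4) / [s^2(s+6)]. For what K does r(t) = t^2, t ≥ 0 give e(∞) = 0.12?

25

G(s) has two factors of s in the denominator, so the system is type 2.
K_a = lim_{s→0} s^2·G(s) = K·4 / (6) = (2/3)·K.
e_ss = 2/K_a = 0.12 ⇒ K_a = 50/3 ⇒ K = (50/3)/(2/3) = 25.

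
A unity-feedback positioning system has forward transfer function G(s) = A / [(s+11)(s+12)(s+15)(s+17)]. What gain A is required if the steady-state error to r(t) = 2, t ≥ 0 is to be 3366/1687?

80

System type = 0 (no poles at s=0).
K_p = lim_{s→0} G(s) = A / (11·12·15·17) = (1/33660)·A.
e_ss = 2/(1 + K_p) = 3366/1687 ⇒ 1 + (1/33660)·A = 1687/1683 ⇒ A = 80.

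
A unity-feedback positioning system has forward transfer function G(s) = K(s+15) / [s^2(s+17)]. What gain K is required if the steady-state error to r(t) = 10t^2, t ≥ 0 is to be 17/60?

80

System type = 2 (two poles at s=0).
K_a = lim_{s→0} s^2·G(s) = K·15 / (17) = (15/17)·K.
e_ss = 20/K_a = 17/60 ⇒ K_a = 1200/17 ⇒ K = (1200/17)/(15/17) = 80.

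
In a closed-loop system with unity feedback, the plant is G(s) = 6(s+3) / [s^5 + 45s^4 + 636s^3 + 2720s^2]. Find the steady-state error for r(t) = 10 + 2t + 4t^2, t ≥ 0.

10880/9

Lowest-order denominator term is 2720s^2, so the open loop has 2 poles at the origin → type 2 system. Treating each term separately:
  • 10: tracked with zero error.
  • 2t: tracked with zero error.
  • 4t^2: e_ss = 8/K_a with K_a=9/1360 → 10880/9.
Total e_ss = 10880/9.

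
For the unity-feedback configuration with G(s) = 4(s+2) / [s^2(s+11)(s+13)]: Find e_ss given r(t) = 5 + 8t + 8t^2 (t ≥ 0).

The open loop has two poles at the origin → type 2 system. By superposition:
  • 5: tracked with zero error.
  • 8t: tracked with zero error.
  • 8t^2: e_ss = 16/K_a with K_a=8/143 → 286.
Total e_ss = 286.

286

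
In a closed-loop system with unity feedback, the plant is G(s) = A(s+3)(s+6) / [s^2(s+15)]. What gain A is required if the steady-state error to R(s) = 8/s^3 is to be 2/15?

50

The open loop has two poles at the origin → type 2 system.
K_a = lim_{s→0} s^2·G(s) = A·3·6 / (15) = 1.2·A.
e_ss = 8/K_a = 2/15 ⇒ K_a = 60 ⇒ A = 60/1.2 = 50.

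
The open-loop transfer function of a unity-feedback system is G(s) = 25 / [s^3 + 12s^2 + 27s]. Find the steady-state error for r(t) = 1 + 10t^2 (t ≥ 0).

Factoring s from the denominator leaves a polynomial with constant term 27, so the system is type 1. By superposition:
  • 1: tracked with zero error.
  • 10t^2: a type-1 system cannot track it, e_ss → ∞.
The unbounded component dominates.

infinity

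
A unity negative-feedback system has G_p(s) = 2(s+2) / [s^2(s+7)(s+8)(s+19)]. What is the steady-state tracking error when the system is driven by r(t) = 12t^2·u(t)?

G_p(s) has two factors of s in the denominator, so the system is type 2.
K_a = lim_{s→0} s^2·G_p(s) = 2·2 / (7·8·19) = 1/266.
r(t) = 12t^2 gives R(s) = 24/s^3.
e_ss = 24/K_a = 24/(1/266) = 6384.

6384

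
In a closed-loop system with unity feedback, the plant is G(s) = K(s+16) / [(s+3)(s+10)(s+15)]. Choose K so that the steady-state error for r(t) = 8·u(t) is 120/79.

120

G(s) has no factors of s in the denominator, so the system is type 0.
K_p = lim_{s→0} G(s) = K·16 / (3·10·15) = (8/225)·K.
e_ss = 8/(1 + K_p) = 120/79 ⇒ 1 + (8/225)·K = 79/15 ⇒ K = 120.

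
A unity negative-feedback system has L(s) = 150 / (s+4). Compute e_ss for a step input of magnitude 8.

16/77

No free integrators in L(s): this is a type 0 system.
K_p = lim_{s→0} L(s) = 150 / (4) = 37.5.
e_ss = 8/(1 + K_p) = 8/38.5 = 16/77.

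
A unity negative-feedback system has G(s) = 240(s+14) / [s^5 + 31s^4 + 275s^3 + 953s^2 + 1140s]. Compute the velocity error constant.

56/19

The denominator has no term below 1140s — 1 pole at s=0, type 1.
K_v = lim_{s→0} s·G(s) = 240·14 / 1140 = 56/19.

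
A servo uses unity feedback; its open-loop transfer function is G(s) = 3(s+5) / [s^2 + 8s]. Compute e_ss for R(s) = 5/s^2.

The denominator has no term below 8s — 1 pole at s=0, type 1.
K_v = lim_{s→0} s·G(s) = 3·5 / 8 = 1.875.
e_ss = 5/K_v = 5/1.875 = 8/3.

8/3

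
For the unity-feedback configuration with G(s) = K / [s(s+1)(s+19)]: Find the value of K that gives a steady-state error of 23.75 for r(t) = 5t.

G(s) has one factor of s in the denominator, so the system is type 1.
K_v = lim_{s→0} s·G(s) = K / (1·19) = (1/19)·K.
e_ss = 5/K_v = 23.75 ⇒ K_v = 4/19 ⇒ K = (4/19)/(1/19) = 4.

4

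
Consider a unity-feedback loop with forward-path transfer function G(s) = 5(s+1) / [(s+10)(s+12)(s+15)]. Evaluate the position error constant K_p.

G(s) has no factors of s in the denominator, so the system is type 0.
K_p = lim_{s→0} G(s) = 5·1 / (10·12·15) = 1/360.

1/360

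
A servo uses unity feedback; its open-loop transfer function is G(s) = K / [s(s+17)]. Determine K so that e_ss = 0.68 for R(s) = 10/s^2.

250

System type = 1 (one pole at s=0).
K_v = lim_{s→0} s·G(s) = K / (17) = (1/17)·K.
e_ss = 10/K_v = 0.68 ⇒ K_v = 250/17 ⇒ K = (250/17)/(1/17) = 250.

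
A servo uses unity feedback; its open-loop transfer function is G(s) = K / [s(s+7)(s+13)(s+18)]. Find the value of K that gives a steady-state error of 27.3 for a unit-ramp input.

System type = 1 (one pole at s=0).
K_v = lim_{s→0} s·G(s) = K / (7·13·18) = (1/1638)·K.
e_ss = 1/K_v = 27.3 ⇒ K_v = 10/273 ⇒ K = (10/273)/(1/1638) = 60.

60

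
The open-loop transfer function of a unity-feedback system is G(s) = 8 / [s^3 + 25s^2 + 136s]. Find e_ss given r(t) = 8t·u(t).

Lowest-order denominator term is 136s, so the open loop has 1 pole at the origin → type 1 system.
K_v = lim_{s→0} s·G(s) = 8 / 136 = 1/17.
e_ss = 8/K_v = 8/(1/17) = 136.

136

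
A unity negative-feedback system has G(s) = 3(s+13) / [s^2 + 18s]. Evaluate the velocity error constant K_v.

Factoring s from the denominator leaves a polynomial with constant term 18, so the system is type 1.
K_v = lim_{s→0} s·G(s) = 3·13 / 18 = 13/6.

13/6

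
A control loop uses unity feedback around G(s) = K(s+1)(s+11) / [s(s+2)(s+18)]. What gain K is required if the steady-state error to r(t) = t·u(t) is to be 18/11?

2

System type = 1 (one pole at s=0).
K_v = lim_{s→0} s·G(s) = K·1·11 / (2·18) = (11/36)·K.
e_ss = 1/K_v = 18/11 ⇒ K_v = 11/18 ⇒ K = (11/18)/(11/36) = 2.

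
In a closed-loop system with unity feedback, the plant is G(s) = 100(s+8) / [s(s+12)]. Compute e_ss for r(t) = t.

The open loop has one pole at the origin → type 1 system.
K_v = lim_{s→0} s·G(s) = 100·8 / (12) = 200/3.
e_ss = 1/K_v = 1/(200/3) = 0.015.

0.015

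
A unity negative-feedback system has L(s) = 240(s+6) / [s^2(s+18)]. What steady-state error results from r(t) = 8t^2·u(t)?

0.2

Two free integrators in L(s): this is a type 2 system.
K_a = lim_{s→0} s^2·L(s) = 240·6 / (18) = 80.
r(t) = 8t^2 gives R(s) = 16/s^3.
e_ss = 16/K_a = 16/80 = 0.2.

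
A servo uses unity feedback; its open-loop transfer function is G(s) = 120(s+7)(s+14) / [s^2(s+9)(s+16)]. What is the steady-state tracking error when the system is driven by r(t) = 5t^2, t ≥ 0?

6/49

G(s) has two factors of s in the denominator, so the system is type 2.
K_a = lim_{s→0} s^2·G(s) = 120·7·14 / (9·16) = 245/3.
r(t) = 5t^2 gives R(s) = 10/s^3.
e_ss = 10/K_a = 10/(245/3) = 6/49.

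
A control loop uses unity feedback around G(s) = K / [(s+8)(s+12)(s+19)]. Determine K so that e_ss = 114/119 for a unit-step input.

System type = 0 (no poles at s=0).
K_p = lim_{s→0} G(s) = K / (8·12·19) = (1/1824)·K.
e_ss = 1/(1 + K_p) = 114/119 ⇒ 1 + (1/1824)·K = 119/114 ⇒ K = 80.

80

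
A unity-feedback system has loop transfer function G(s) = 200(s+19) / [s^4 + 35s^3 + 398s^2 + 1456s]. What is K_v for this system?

Factoring s from the denominator leaves a polynomial with constant term 1456, so the system is type 1.
K_v = lim_{s→0} s·G(s) = 200·19 / 1456 = 475/182.

475/182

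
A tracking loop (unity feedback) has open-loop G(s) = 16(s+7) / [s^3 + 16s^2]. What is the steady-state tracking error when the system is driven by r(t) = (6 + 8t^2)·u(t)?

16/7

Lowest-order denominator term is 16s^2, so the open loop has 2 poles at the origin → type 2 system. By superposition:
  • 6: tracked with zero error.
  • 8t^2: e_ss = 16/K_a with K_a=7 → 16/7.
Total e_ss = 16/7.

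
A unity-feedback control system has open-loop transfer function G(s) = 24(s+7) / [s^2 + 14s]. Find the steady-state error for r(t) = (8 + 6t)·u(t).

0.5

The denominator has no term below 14s — 1 pole at s=0, type 1. Treating each term separately:
  • 8: tracked with zero error.
  • 6t: e_ss = 6/K_v with K_v=12 → 0.5.
Total e_ss = 0.5.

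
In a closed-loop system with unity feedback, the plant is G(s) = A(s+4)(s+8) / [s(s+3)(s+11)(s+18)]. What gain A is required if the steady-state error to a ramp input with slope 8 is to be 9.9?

G(s) has one factor of s in the denominator, so the system is type 1.
K_v = lim_{s→0} s·G(s) = A·4·8 / (3·11·18) = (16/297)·A.
e_ss = 8/K_v = 9.9 ⇒ K_v = 80/99 ⇒ A = (80/99)/(16/297) = 15.

15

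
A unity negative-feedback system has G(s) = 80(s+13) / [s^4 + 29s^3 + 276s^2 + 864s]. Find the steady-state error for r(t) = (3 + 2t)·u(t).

Factoring s from the denominator leaves a polynomial with constant term 864, so the system is type 1. Treating each term separately:
  • 3: tracked with zero error.
  • 2t: e_ss = 2/K_v with K_v=65/54 → 108/65.
Total e_ss = 108/65.

108/65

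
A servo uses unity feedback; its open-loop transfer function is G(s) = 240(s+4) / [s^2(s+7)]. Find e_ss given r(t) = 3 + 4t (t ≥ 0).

0

Two free integrators in G(s): this is a type 2 system. Treating each term separately:
  • 3: tracked with zero error.
  • 4t: tracked with zero error.
Total e_ss = 0.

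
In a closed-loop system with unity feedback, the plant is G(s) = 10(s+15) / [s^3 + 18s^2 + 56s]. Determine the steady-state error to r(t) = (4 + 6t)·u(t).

2.24

Factoring s from the denominator leaves a polynomial with constant term 56, so the system is type 1. By superposition:
  • 4: tracked with zero error.
  • 6t: e_ss = 6/K_v with K_v=75/28 → 2.24.
Total e_ss = 2.24.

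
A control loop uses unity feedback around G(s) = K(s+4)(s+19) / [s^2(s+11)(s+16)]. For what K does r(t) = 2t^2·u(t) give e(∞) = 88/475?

G(s) has two factors of s in the denominator, so the system is type 2.
K_a = lim_{s→0} s^2·G(s) = K·4·19 / (11·16) = (19/44)·K.
e_ss = 4/K_a = 88/475 ⇒ K_a = 475/22 ⇒ K = (475/22)/(19/44) = 50.

50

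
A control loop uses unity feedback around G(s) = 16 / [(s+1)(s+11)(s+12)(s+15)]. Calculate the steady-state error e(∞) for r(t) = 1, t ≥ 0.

G(s) has no factors of s in the denominator, so the system is type 0.
K_p = lim_{s→0} G(s) = 16 / (1·11·12·15) = 4/495.
e_ss = 1/(1 + K_p) = 1/(499/495) = 495/499.

495/499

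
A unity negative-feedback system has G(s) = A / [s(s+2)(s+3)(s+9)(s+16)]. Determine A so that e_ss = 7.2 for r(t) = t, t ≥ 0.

G(s) has one factor of s in the denominator, so the system is type 1.
K_v = lim_{s→0} s·G(s) = A / (2·3·9·16) = (1/864)·A.
e_ss = 1/K_v = 7.2 ⇒ K_v = 5/36 ⇒ A = (5/36)/(1/864) = 120.

120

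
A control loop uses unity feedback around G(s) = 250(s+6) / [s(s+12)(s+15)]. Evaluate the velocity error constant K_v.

System type = 1 (one pole at s=0).
K_v = lim_{s→0} s·G(s) = 250·6 / (12·15) = 25/3.

25/3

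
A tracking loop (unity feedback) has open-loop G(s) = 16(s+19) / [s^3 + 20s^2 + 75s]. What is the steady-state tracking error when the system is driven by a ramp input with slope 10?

375/152

The denominator has no term below 75s — 1 pole at s=0, type 1.
K_v = lim_{s→0} s·G(s) = 16·19 / 75 = 304/75.
e_ss = 10/K_v = 10/(304/75) = 375/152.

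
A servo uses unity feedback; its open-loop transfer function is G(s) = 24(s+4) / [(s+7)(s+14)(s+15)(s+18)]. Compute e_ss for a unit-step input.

G(s) has no factors of s in the denominator, so the system is type 0.
K_p = lim_{s→0} G(s) = 24·4 / (7·14·15·18) = 8/2205.
e_ss = 1/(1 + K_p) = 1/(2213/2205) = 2205/2213.

2205/2213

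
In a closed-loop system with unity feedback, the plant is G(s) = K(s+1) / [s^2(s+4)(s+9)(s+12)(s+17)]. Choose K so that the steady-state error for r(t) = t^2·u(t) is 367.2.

G(s) has two factors of s in the denominator, so the system is type 2.
K_a = lim_{s→0} s^2·G(s) = K·1 / (4·9·12·17) = (1/7344)·K.
e_ss = 2/K_a = 367.2 ⇒ K_a = 5/918 ⇒ K = (5/918)/(1/7344) = 40.

40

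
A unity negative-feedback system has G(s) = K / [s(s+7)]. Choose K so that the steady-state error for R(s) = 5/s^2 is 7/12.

System type = 1 (one pole at s=0).
K_v = lim_{s→0} s·G(s) = K / (7) = (1/7)·K.
e_ss = 5/K_v = 7/12 ⇒ K_v = 60/7 ⇒ K = (60/7)/(1/7) = 60.

60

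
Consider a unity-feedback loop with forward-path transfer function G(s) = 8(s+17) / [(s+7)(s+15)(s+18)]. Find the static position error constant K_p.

System type = 0 (no poles at s=0).
K_p = lim_{s→0} G(s) = 8·17 / (7·15·18) = 68/945.

68/945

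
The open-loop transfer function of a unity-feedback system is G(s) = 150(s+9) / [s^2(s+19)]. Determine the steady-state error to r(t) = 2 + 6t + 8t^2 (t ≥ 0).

System type = 2 (two poles at s=0). Treating each term separately:
  • 2: tracked with zero error.
  • 6t: tracked with zero error.
  • 8t^2: e_ss = 16/K_a with K_a=1350/19 → 152/675.
Total e_ss = 152/675.

152/675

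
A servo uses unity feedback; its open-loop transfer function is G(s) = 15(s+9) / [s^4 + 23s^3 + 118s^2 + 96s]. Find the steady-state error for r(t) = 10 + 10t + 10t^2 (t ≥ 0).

infinity

The denominator has no term below 96s — 1 pole at s=0, type 1. Treating each term separately:
  • 10: tracked with zero error.
  • 10t: e_ss = 10/K_v with K_v=45/32 → 64/9.
  • 10t^2: a type-1 system cannot track it, e_ss → ∞.
The unbounded component dominates.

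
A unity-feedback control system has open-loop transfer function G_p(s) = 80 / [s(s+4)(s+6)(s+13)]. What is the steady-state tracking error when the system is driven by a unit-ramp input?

3.9

The open loop has one pole at the origin → type 1 system.
K_v = lim_{s→0} s·G_p(s) = 80 / (4·6·13) = 10/39.
e_ss = 1/K_v = 1/(10/39) = 3.9.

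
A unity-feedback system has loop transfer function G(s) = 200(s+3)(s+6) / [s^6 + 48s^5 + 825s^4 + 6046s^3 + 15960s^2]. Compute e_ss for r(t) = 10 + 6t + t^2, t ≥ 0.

Lowest-order denominator term is 15960s^2, so the open loop has 2 poles at the origin → type 2 system. By superposition:
  • 10: tracked with zero error.
  • 6t: tracked with zero error.
  • t^2: e_ss = 2/K_a with K_a=30/133 → 133/15.
Total e_ss = 133/15.

133/15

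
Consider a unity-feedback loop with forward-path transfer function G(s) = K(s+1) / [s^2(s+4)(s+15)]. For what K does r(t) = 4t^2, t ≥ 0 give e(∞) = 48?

Two free integrators in G(s): this is a type 2 system.
K_a = lim_{s→0} s^2·G(s) = K·1 / (4·15) = (1/60)·K.
e_ss = 8/K_a = 48 ⇒ K_a = 1/6 ⇒ K = (1/6)/(1/60) = 10.

10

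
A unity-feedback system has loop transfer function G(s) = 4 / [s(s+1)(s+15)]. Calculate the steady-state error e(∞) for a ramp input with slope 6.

One free integrator in G(s): this is a type 1 system.
K_v = lim_{s→0} s·G(s) = 4 / (1·15) = 4/15.
e_ss = 6/K_v = 6/(4/15) = 22.5.

22.5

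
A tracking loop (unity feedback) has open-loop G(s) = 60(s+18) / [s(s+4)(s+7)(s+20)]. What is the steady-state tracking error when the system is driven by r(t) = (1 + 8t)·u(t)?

One free integrator in G(s): this is a type 1 system. Taking each input component in turn:
  • 1: tracked with zero error.
  • 8t: e_ss = 8/K_v with K_v=27/14 → 112/27.
Total e_ss = 112/27.

112/27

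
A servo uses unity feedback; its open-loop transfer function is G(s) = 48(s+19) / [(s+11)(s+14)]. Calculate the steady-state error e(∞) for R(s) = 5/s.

The open loop has no poles at the origin → type 0 system.
K_p = lim_{s→0} G(s) = 48·19 / (11·14) = 456/77.
e_ss = 5/(1 + K_p) = 5/(533/77) = 385/533.

385/533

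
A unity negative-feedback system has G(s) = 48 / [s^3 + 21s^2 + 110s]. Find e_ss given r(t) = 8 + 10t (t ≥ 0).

Lowest-order denominator term is 110s, so the open loop has 1 pole at the origin → type 1 system. Treating each term separately:
  • 8: tracked with zero error.
  • 10t: e_ss = 10/K_v with K_v=24/55 → 275/12.
Total e_ss = 275/12.

275/12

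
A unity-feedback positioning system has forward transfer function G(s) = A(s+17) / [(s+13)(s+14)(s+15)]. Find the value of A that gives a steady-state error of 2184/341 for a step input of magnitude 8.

40

The open loop has no poles at the origin → type 0 system.
K_p = lim_{s→0} G(s) = A·17 / (13·14·15) = (17/2730)·A.
e_ss = 8/(1 + K_p) = 2184/341 ⇒ 1 + (17/2730)·A = 341/273 ⇒ A = 40.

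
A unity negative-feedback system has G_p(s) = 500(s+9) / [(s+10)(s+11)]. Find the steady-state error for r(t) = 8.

G_p(s) has no factors of s in the denominator, so the system is type 0.
K_p = lim_{s→0} G_p(s) = 500·9 / (10·11) = 450/11.
e_ss = 8/(1 + K_p) = 8/(461/11) = 88/461.

88/461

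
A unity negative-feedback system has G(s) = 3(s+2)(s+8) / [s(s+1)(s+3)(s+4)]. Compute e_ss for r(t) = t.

0.25

One free integrator in G(s): this is a type 1 system.
K_v = lim_{s→0} s·G(s) = 3·2·8 / (1·3·4) = 4.
e_ss = 1/K_v = 1/4 = 0.25.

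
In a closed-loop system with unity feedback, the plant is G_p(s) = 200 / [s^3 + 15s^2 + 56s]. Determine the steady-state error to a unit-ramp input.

Lowest-order denominator term is 56s, so the open loop has 1 pole at the origin → type 1 system.
K_v = lim_{s→0} s·G_p(s) = 200 / 56 = 25/7.
e_ss = 1/K_v = 1/(25/7) = 0.28.

0.28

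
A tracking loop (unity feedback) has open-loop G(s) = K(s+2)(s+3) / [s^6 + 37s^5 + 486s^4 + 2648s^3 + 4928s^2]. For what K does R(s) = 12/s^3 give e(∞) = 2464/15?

60

The denominator has no term below 4928s^2 — 2 poles at s=0, type 2.
K_a = lim_{s→0} s^2·G(s) = K·2·3 / 4928 = (3/2464)·K.
e_ss = 12/K_a = 2464/15 ⇒ K_a = 45/616 ⇒ K = (45/616)/(3/2464) = 60.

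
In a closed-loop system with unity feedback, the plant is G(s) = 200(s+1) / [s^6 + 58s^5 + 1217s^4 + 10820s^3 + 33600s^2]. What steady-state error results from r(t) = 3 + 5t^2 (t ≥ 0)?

1680

The denominator has no term below 33600s^2 — 2 poles at s=0, type 2. Taking each input component in turn:
  • 3: tracked with zero error.
  • 5t^2: e_ss = 10/K_a with K_a=1/168 → 1680.
Total e_ss = 1680.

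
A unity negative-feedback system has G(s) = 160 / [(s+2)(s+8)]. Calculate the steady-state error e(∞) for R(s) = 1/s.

1/11

No free integrators in G(s): this is a type 0 system.
K_p = lim_{s→0} G(s) = 160 / (2·8) = 10.
e_ss = 1/(1 + K_p) = 1/11.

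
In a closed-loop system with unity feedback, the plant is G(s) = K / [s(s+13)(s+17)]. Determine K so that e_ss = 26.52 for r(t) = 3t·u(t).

System type = 1 (one pole at s=0).
K_v = lim_{s→0} s·G(s) = K / (13·17) = (1/221)·K.
e_ss = 3/K_v = 26.52 ⇒ K_v = 25/221 ⇒ K = (25/221)/(1/221) = 25.

25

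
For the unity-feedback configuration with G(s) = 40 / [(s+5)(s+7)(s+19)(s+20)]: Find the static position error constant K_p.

The open loop has no poles at the origin → type 0 system.
K_p = lim_{s→0} G(s) = 40 / (5·7·19·20) = 2/665.

2/665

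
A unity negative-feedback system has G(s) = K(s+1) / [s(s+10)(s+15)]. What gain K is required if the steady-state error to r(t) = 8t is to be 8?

One free integrator in G(s): this is a type 1 system.
K_v = lim_{s→0} s·G(s) = K·1 / (10·15) = (1/150)·K.
e_ss = 8/K_v = 8 ⇒ K_v = 1 ⇒ K = 1/(1/150) = 150.

150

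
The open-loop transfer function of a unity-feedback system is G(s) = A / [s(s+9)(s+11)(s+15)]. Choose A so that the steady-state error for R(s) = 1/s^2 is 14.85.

100

The open loop has one pole at the origin → type 1 system.
K_v = lim_{s→0} s·G(s) = A / (9·11·15) = (1/1485)·A.
e_ss = 1/K_v = 14.85 ⇒ K_v = 20/297 ⇒ A = (20/297)/(1/1485) = 100.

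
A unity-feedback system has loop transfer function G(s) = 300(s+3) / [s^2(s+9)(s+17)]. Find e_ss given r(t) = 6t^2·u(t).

The open loop has two poles at the origin → type 2 system.
K_a = lim_{s→0} s^2·G(s) = 300·3 / (9·17) = 100/17.
r(t) = 6t^2 gives R(s) = 12/s^3.
e_ss = 12/K_a = 12/(100/17) = 2.04.

2.04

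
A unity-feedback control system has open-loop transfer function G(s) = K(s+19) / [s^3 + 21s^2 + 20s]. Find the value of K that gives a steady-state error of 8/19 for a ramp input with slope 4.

Lowest-order denominator term is 20s, so the open loop has 1 pole at the origin → type 1 system.
K_v = lim_{s→0} s·G(s) = K·19 / 20 = 0.95·K.
e_ss = 4/K_v = 8/19 ⇒ K_v = 9.5 ⇒ K = 9.5/0.95 = 10.

10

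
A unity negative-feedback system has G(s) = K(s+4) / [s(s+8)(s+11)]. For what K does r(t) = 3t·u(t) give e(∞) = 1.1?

60

One free integrator in G(s): this is a type 1 system.
K_v = lim_{s→0} s·G(s) = K·4 / (8·11) = (1/22)·K.
e_ss = 3/K_v = 1.1 ⇒ K_v = 30/11 ⇒ K = (30/11)/(1/22) = 60.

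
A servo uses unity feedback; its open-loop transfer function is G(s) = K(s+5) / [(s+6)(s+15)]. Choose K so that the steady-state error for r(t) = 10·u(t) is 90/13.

No free integrators in G(s): this is a type 0 system.
K_p = lim_{s→0} G(s) = K·5 / (6·15) = (1/18)·K.
e_ss = 10/(1 + K_p) = 90/13 ⇒ 1 + (1/18)·K = 13/9 ⇒ K = 8.

8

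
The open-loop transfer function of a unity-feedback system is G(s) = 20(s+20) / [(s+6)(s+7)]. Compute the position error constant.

200/21

The open loop has no poles at the origin → type 0 system.
K_p = lim_{s→0} G(s) = 20·20 / (6·7) = 200/21.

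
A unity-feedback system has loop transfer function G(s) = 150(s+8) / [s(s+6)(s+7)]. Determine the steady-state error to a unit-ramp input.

System type = 1 (one pole at s=0).
K_v = lim_{s→0} s·G(s) = 150·8 / (6·7) = 200/7.
e_ss = 1/K_v = 1/(200/7) = 0.035.

0.035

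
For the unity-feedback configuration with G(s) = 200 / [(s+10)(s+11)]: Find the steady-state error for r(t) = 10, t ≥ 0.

System type = 0 (no poles at s=0).
K_p = lim_{s→0} G(s) = 200 / (10·11) = 20/11.
e_ss = 10/(1 + K_p) = 10/(31/11) = 110/31.

110/31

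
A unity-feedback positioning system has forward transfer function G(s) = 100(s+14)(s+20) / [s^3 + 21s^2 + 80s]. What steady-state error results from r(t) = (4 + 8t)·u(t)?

4/175

Factoring s from the denominator leaves a polynomial with constant term 80, so the system is type 1. By superposition:
  • 4: tracked with zero error.
  • 8t: e_ss = 8/K_v with K_v=350 → 4/175.
Total e_ss = 4/175.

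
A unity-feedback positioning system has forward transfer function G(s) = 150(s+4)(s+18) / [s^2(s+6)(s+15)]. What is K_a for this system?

120

Two free integrators in G(s): this is a type 2 system.
K_a = lim_{s→0} s^2·G(s) = 150·4·18 / (6·15) = 120.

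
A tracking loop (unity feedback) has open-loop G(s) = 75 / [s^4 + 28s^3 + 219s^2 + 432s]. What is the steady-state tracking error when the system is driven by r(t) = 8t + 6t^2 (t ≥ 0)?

infinity

Lowest-order denominator term is 432s, so the open loop has 1 pole at the origin → type 1 system. Treating each term separately:
  • 8t: e_ss = 8/K_v with K_v=25/144 → 46.08.
  • 6t^2: a type-1 system cannot track it, e_ss → ∞.
The unbounded component dominates.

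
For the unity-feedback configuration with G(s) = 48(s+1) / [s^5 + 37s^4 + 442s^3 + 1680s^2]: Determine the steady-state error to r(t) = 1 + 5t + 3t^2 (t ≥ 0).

210

The denominator has no term below 1680s^2 — 2 poles at s=0, type 2. By superposition:
  • 1: tracked with zero error.
  • 5t: tracked with zero error.
  • 3t^2: e_ss = 6/K_a with K_a=1/35 → 210.
Total e_ss = 210.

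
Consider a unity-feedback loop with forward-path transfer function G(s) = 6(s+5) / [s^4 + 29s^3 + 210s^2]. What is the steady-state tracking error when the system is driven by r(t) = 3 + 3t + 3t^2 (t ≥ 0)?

42

The denominator has no term below 210s^2 — 2 poles at s=0, type 2. By superposition:
  • 3: tracked with zero error.
  • 3t: tracked with zero error.
  • 3t^2: e_ss = 6/K_a with K_a=1/7 → 42.
Total e_ss = 42.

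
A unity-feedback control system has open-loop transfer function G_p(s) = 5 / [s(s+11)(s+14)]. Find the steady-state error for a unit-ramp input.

System type = 1 (one pole at s=0).
K_v = lim_{s→0} s·G_p(s) = 5 / (11·14) = 5/154.
e_ss = 1/K_v = 1/(5/154) = 30.8.

30.8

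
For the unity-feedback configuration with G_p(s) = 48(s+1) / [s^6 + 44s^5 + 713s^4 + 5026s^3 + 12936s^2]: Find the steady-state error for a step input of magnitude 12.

Lowest-order denominator term is 12936s^2, so the open loop has 2 poles at the origin → type 2 system.
A type-2 system has K_p = ∞, so it tracks a step input with zero steady-state error.

0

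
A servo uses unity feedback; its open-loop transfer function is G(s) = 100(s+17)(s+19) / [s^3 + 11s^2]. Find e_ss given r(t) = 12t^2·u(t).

Factoring s^2 from the denominator leaves a polynomial with constant term 11, so the system is type 2.
K_a = lim_{s→0} s^2·G(s) = 100·17·19 / 11 = 32300/11.
r(t) = 12t^2 gives R(s) = 24/s^3.
e_ss = 24/K_a = 24/(32300/11) = 66/8075.

66/8075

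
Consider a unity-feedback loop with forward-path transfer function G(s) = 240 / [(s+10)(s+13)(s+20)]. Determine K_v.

System type = 0 (no poles at s=0).
K_v = lim_{s→0} s·G(s) = 0 (the extra factor of s kills the finite limit).

0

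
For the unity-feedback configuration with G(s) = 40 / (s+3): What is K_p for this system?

The open loop has no poles at the origin → type 0 system.
K_p = lim_{s→0} G(s) = 40 / (3) = 40/3.

40/3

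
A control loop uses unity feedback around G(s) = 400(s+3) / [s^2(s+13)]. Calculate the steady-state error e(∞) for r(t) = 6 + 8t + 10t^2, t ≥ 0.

Two free integrators in G(s): this is a type 2 system. Treating each term separately:
  • 6: tracked with zero error.
  • 8t: tracked with zero error.
  • 10t^2: e_ss = 20/K_a with K_a=1200/13 → 13/60.
Total e_ss = 13/60.

13/60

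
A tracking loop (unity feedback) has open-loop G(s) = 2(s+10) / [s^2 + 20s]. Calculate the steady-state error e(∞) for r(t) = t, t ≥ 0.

Lowest-order denominator term is 20s, so the open loop has 1 pole at the origin → type 1 system.
K_v = lim_{s→0} s·G(s) = 2·10 / 20 = 1.
e_ss = 1/K_v = 1/1 = 1.

1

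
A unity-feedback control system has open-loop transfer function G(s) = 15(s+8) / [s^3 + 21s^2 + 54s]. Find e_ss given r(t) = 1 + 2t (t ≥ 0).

Lowest-order denominator term is 54s, so the open loop has 1 pole at the origin → type 1 system. Taking each input component in turn:
  • 1: tracked with zero error.
  • 2t: e_ss = 2/K_v with K_v=20/9 → 0.9.
Total e_ss = 0.9.

0.9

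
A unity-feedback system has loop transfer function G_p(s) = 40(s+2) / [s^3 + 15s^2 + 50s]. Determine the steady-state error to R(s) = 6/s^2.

Lowest-order denominator term is 50s, so the open loop has 1 pole at the origin → type 1 system.
K_v = lim_{s→0} s·G_p(s) = 40·2 / 50 = 1.6.
e_ss = 6/K_v = 6/1.6 = 3.75.

3.75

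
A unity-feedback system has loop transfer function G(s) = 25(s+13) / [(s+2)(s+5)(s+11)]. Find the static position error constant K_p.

65/22

No free integrators in G(s): this is a type 0 system.
K_p = lim_{s→0} G(s) = 25·13 / (2·5·11) = 65/22.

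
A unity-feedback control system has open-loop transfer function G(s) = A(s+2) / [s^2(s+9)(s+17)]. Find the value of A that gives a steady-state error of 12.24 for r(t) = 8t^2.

G(s) has two factors of s in the denominator, so the system is type 2.
K_a = lim_{s→0} s^2·G(s) = A·2 / (9·17) = (2/153)·A.
e_ss = 16/K_a = 12.24 ⇒ K_a = 200/153 ⇒ A = (200/153)/(2/153) = 100.

100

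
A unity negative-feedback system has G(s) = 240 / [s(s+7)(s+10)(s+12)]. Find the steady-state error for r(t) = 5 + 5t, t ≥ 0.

G(s) has one factor of s in the denominator, so the system is type 1. Taking each input component in turn:
  • 5: tracked with zero error.
  • 5t: e_ss = 5/K_v with K_v=2/7 → 17.5.
Total e_ss = 17.5.

17.5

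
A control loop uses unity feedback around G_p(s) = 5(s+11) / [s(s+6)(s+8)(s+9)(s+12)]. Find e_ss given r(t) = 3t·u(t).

15552/55

The open loop has one pole at the origin → type 1 system.
K_v = lim_{s→0} s·G_p(s) = 5·11 / (6·8·9·12) = 55/5184.
e_ss = 3/K_v = 3/(55/5184) = 15552/55.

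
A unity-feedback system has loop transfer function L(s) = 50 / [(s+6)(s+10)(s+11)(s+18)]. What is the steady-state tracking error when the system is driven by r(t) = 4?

4752/1193

L(s) has no factors of s in the denominator, so the system is type 0.
K_p = lim_{s→0} L(s) = 50 / (6·10·11·18) = 5/1188.
e_ss = 4/(1 + K_p) = 4/(1193/1188) = 4752/1193.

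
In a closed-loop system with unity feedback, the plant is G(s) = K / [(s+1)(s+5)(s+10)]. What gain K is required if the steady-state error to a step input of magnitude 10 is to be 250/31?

12

System type = 0 (no poles at s=0).
K_p = lim_{s→0} G(s) = K / (1·5·10) = 0.02·K.
e_ss = 10/(1 + K_p) = 250/31 ⇒ 1 + 0.02·K = 1.24 ⇒ K = 12.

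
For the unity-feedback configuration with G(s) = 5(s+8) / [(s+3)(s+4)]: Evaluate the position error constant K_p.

System type = 0 (no poles at s=0).
K_p = lim_{s→0} G(s) = 5·8 / (3·4) = 10/3.

10/3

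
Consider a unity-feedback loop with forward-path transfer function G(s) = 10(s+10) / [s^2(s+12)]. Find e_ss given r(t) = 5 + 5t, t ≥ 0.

The open loop has two poles at the origin → type 2 system. Taking each input component in turn:
  • 5: tracked with zero error.
  • 5t: tracked with zero error.
Total e_ss = 0.

0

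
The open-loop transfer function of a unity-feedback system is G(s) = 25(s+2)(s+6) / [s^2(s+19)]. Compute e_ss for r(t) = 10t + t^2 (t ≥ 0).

19/150

The open loop has two poles at the origin → type 2 system. Taking each input component in turn:
  • 10t: tracked with zero error.
  • t^2: e_ss = 2/K_a with K_a=300/19 → 19/150.
Total e_ss = 19/150.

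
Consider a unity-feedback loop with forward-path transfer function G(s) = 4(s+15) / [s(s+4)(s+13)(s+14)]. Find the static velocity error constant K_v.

The open loop has one pole at the origin → type 1 system.
K_v = lim_{s→0} s·G(s) = 4·15 / (4·13·14) = 15/182.

15/182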